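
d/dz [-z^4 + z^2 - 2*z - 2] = -4*z^3 + 2*z - 2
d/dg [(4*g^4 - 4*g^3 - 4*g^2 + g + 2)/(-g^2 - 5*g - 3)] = (-8*g^5 - 56*g^4 - 8*g^3 + 57*g^2 + 28*g + 7)/(g^4 + 10*g^3 + 31*g^2 + 30*g + 9)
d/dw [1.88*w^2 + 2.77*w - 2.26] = 3.76*w + 2.77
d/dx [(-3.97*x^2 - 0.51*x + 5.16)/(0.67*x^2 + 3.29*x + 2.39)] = (-12.7196*x^2 - 25.891*x - 18.1953)/(0.4489*x^4 + 4.4086*x^3 + 14.0267*x^2 + 15.7262*x + 5.7121)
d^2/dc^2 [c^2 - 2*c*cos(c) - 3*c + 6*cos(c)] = 2*c*cos(c) + 4*sin(c) - 6*cos(c) + 2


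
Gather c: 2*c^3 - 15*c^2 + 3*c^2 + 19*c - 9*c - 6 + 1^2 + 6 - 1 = 2*c^3 - 12*c^2 + 10*c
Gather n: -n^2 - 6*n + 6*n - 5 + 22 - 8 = 9 - n^2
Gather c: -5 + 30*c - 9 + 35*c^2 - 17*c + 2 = 35*c^2 + 13*c - 12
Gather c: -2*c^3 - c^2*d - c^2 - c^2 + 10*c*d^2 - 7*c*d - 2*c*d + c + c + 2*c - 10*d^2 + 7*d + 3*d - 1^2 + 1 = -2*c^3 + c^2*(-d - 2) + c*(10*d^2 - 9*d + 4) - 10*d^2 + 10*d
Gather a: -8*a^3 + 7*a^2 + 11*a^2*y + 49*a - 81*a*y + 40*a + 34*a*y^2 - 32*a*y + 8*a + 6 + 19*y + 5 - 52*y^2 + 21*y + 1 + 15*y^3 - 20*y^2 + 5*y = -8*a^3 + a^2*(11*y + 7) + a*(34*y^2 - 113*y + 97) + 15*y^3 - 72*y^2 + 45*y + 12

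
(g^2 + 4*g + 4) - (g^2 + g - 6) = 3*g + 10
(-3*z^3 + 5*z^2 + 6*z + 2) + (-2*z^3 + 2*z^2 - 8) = -5*z^3 + 7*z^2 + 6*z - 6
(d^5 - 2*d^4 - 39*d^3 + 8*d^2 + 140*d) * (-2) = -2*d^5 + 4*d^4 + 78*d^3 - 16*d^2 - 280*d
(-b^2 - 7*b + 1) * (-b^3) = b^5 + 7*b^4 - b^3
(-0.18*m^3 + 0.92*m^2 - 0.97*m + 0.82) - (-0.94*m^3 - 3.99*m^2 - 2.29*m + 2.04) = 0.76*m^3 + 4.91*m^2 + 1.32*m - 1.22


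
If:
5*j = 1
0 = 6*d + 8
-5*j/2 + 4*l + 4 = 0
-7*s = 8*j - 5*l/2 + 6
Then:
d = -4/3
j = 1/5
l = -7/8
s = -783/560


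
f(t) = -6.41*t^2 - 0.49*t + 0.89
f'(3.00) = -38.95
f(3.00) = -58.27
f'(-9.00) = 114.89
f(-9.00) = -513.91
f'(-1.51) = 18.87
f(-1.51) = -12.99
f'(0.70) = -9.46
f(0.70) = -2.59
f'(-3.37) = 42.71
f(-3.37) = -70.26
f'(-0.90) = 11.05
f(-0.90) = -3.86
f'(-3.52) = 44.64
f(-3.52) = -76.81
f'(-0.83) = 10.15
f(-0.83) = -3.12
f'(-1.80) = 22.59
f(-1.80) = -19.00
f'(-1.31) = 16.30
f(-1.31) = -9.47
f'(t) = -12.82*t - 0.49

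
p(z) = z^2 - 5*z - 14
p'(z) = 2*z - 5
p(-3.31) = 13.51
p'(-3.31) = -11.62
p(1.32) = -18.86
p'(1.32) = -2.36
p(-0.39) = -11.90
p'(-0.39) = -5.78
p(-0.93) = -8.49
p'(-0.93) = -6.86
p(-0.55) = -10.95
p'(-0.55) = -6.10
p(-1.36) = -5.35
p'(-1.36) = -7.72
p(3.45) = -19.35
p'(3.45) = 1.90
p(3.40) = -19.44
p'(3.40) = 1.80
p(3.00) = -20.00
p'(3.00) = 1.00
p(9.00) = 22.00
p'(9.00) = 13.00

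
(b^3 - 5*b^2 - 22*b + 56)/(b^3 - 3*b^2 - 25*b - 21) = (b^2 + 2*b - 8)/(b^2 + 4*b + 3)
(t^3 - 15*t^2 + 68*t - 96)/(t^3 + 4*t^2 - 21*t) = (t^2 - 12*t + 32)/(t*(t + 7))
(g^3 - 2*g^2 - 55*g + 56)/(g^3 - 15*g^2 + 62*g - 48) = (g + 7)/(g - 6)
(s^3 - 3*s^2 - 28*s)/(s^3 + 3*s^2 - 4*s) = (s - 7)/(s - 1)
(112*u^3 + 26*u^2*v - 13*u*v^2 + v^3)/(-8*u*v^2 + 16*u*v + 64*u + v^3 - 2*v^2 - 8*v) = (-14*u^2 - 5*u*v + v^2)/(v^2 - 2*v - 8)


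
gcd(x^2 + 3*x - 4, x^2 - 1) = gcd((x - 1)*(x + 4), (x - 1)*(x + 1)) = x - 1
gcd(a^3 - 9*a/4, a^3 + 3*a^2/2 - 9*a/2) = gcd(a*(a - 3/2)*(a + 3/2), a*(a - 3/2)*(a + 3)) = a^2 - 3*a/2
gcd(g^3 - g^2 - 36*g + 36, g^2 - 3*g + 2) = g - 1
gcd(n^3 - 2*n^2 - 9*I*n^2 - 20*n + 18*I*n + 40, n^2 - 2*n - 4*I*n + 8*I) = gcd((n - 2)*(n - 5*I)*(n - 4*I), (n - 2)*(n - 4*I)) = n^2 + n*(-2 - 4*I) + 8*I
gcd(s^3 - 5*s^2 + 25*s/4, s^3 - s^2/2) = s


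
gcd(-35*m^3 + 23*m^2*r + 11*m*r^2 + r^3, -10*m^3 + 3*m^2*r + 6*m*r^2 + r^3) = -5*m^2 + 4*m*r + r^2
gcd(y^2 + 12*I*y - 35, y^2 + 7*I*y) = y + 7*I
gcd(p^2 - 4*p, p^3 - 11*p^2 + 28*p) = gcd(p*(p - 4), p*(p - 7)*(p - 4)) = p^2 - 4*p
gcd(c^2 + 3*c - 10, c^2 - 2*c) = c - 2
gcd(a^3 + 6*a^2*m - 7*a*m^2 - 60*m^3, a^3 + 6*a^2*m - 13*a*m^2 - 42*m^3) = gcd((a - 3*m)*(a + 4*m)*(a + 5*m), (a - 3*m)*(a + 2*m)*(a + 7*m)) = a - 3*m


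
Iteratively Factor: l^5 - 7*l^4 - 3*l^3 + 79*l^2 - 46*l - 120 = (l + 3)*(l^4 - 10*l^3 + 27*l^2 - 2*l - 40) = (l - 2)*(l + 3)*(l^3 - 8*l^2 + 11*l + 20) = (l - 4)*(l - 2)*(l + 3)*(l^2 - 4*l - 5) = (l - 5)*(l - 4)*(l - 2)*(l + 3)*(l + 1)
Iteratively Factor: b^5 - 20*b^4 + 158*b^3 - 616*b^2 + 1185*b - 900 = (b - 4)*(b^4 - 16*b^3 + 94*b^2 - 240*b + 225) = (b - 4)*(b - 3)*(b^3 - 13*b^2 + 55*b - 75) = (b - 5)*(b - 4)*(b - 3)*(b^2 - 8*b + 15) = (b - 5)^2*(b - 4)*(b - 3)*(b - 3)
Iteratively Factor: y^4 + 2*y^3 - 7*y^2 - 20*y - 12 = (y + 1)*(y^3 + y^2 - 8*y - 12) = (y - 3)*(y + 1)*(y^2 + 4*y + 4) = (y - 3)*(y + 1)*(y + 2)*(y + 2)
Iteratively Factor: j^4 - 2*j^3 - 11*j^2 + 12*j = (j - 4)*(j^3 + 2*j^2 - 3*j) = (j - 4)*(j - 1)*(j^2 + 3*j) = j*(j - 4)*(j - 1)*(j + 3)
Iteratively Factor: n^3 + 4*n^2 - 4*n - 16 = (n - 2)*(n^2 + 6*n + 8) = (n - 2)*(n + 4)*(n + 2)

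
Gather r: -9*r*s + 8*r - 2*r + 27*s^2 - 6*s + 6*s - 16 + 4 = r*(6 - 9*s) + 27*s^2 - 12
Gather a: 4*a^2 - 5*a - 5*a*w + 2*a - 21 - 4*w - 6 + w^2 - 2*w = 4*a^2 + a*(-5*w - 3) + w^2 - 6*w - 27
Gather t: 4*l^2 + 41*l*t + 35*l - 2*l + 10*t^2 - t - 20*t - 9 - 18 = 4*l^2 + 33*l + 10*t^2 + t*(41*l - 21) - 27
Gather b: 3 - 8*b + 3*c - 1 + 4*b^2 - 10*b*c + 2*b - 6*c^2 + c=4*b^2 + b*(-10*c - 6) - 6*c^2 + 4*c + 2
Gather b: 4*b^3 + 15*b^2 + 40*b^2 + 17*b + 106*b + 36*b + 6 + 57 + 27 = 4*b^3 + 55*b^2 + 159*b + 90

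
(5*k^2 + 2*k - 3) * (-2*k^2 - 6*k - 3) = -10*k^4 - 34*k^3 - 21*k^2 + 12*k + 9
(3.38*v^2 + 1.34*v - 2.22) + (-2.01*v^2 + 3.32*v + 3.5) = 1.37*v^2 + 4.66*v + 1.28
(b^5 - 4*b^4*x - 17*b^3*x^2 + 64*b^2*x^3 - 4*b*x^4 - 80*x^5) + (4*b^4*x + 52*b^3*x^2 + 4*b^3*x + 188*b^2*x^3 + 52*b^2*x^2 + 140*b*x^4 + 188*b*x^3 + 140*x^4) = b^5 + 35*b^3*x^2 + 4*b^3*x + 252*b^2*x^3 + 52*b^2*x^2 + 136*b*x^4 + 188*b*x^3 - 80*x^5 + 140*x^4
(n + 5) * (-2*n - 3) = -2*n^2 - 13*n - 15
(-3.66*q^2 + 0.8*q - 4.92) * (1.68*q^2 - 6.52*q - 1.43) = -6.1488*q^4 + 25.2072*q^3 - 8.2478*q^2 + 30.9344*q + 7.0356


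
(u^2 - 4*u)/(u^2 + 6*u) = (u - 4)/(u + 6)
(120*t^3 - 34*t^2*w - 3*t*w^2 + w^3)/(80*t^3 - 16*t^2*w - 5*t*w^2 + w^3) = (6*t + w)/(4*t + w)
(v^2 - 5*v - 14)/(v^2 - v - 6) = (v - 7)/(v - 3)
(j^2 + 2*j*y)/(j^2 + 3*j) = (j + 2*y)/(j + 3)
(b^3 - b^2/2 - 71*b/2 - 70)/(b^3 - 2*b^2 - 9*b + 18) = (2*b^3 - b^2 - 71*b - 140)/(2*(b^3 - 2*b^2 - 9*b + 18))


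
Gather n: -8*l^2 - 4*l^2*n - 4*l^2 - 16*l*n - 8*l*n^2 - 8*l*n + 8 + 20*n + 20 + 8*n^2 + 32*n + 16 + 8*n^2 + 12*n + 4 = -12*l^2 + n^2*(16 - 8*l) + n*(-4*l^2 - 24*l + 64) + 48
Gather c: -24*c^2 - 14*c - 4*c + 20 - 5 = -24*c^2 - 18*c + 15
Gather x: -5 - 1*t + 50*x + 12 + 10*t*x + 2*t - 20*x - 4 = t + x*(10*t + 30) + 3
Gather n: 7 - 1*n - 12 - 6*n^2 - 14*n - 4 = -6*n^2 - 15*n - 9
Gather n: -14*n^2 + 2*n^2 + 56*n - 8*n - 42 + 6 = -12*n^2 + 48*n - 36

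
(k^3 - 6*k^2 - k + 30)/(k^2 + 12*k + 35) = (k^3 - 6*k^2 - k + 30)/(k^2 + 12*k + 35)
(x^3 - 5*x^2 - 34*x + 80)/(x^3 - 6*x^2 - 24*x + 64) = (x + 5)/(x + 4)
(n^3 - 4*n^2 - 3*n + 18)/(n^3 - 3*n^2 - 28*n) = (-n^3 + 4*n^2 + 3*n - 18)/(n*(-n^2 + 3*n + 28))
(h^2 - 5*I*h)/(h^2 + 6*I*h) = (h - 5*I)/(h + 6*I)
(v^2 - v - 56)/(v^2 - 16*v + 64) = (v + 7)/(v - 8)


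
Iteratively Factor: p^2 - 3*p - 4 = (p - 4)*(p + 1)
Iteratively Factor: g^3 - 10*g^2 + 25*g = (g - 5)*(g^2 - 5*g) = g*(g - 5)*(g - 5)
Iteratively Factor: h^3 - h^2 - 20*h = (h)*(h^2 - h - 20) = h*(h - 5)*(h + 4)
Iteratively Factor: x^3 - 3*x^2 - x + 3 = (x - 3)*(x^2 - 1) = (x - 3)*(x + 1)*(x - 1)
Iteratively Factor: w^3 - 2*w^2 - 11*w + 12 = (w + 3)*(w^2 - 5*w + 4) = (w - 1)*(w + 3)*(w - 4)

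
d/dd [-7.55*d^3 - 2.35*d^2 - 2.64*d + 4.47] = -22.65*d^2 - 4.7*d - 2.64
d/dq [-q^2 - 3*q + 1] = -2*q - 3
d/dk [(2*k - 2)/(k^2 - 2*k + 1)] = -2/(k^2 - 2*k + 1)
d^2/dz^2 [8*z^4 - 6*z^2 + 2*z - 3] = 96*z^2 - 12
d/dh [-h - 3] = -1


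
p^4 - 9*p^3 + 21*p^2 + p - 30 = (p - 5)*(p - 3)*(p - 2)*(p + 1)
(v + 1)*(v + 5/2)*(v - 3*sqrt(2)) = v^3 - 3*sqrt(2)*v^2 + 7*v^2/2 - 21*sqrt(2)*v/2 + 5*v/2 - 15*sqrt(2)/2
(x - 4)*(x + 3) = x^2 - x - 12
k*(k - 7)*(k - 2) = k^3 - 9*k^2 + 14*k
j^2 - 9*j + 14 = (j - 7)*(j - 2)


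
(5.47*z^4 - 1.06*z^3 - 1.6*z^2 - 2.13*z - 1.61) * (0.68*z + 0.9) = 3.7196*z^5 + 4.2022*z^4 - 2.042*z^3 - 2.8884*z^2 - 3.0118*z - 1.449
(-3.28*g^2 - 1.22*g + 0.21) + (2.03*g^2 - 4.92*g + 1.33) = -1.25*g^2 - 6.14*g + 1.54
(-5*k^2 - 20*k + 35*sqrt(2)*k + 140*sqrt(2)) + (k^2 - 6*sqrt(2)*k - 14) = -4*k^2 - 20*k + 29*sqrt(2)*k - 14 + 140*sqrt(2)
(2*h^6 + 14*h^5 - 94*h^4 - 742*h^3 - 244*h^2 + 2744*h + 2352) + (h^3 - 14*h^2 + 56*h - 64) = 2*h^6 + 14*h^5 - 94*h^4 - 741*h^3 - 258*h^2 + 2800*h + 2288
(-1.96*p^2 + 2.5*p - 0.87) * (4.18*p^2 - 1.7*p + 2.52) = -8.1928*p^4 + 13.782*p^3 - 12.8258*p^2 + 7.779*p - 2.1924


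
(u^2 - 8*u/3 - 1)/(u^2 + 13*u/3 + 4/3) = (u - 3)/(u + 4)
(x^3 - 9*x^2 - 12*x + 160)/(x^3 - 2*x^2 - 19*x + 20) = (x - 8)/(x - 1)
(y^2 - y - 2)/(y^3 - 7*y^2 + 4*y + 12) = 1/(y - 6)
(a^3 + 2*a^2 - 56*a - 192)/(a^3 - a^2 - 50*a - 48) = (a + 4)/(a + 1)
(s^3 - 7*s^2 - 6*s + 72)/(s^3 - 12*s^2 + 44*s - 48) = (s + 3)/(s - 2)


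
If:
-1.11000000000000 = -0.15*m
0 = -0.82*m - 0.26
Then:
No Solution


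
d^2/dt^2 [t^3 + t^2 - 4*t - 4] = 6*t + 2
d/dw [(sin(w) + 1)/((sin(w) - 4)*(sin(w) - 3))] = (-2*sin(w) + cos(w)^2 + 18)*cos(w)/((sin(w) - 4)^2*(sin(w) - 3)^2)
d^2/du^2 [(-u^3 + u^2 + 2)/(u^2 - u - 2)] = 4*(-u^3 + 3*u^2 - 9*u + 5)/(u^6 - 3*u^5 - 3*u^4 + 11*u^3 + 6*u^2 - 12*u - 8)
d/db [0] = 0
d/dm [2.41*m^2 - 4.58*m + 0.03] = 4.82*m - 4.58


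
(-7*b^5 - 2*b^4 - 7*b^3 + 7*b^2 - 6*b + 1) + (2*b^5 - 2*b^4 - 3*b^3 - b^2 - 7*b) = -5*b^5 - 4*b^4 - 10*b^3 + 6*b^2 - 13*b + 1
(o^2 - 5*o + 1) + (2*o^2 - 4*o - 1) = 3*o^2 - 9*o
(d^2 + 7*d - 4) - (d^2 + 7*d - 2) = -2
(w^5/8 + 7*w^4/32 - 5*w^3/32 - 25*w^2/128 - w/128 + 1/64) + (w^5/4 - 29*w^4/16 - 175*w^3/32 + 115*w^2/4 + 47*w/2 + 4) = 3*w^5/8 - 51*w^4/32 - 45*w^3/8 + 3655*w^2/128 + 3007*w/128 + 257/64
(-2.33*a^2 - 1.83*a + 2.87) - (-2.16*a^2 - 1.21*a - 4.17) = -0.17*a^2 - 0.62*a + 7.04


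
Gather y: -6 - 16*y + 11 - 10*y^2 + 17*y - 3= -10*y^2 + y + 2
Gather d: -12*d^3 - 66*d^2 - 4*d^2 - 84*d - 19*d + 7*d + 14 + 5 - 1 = -12*d^3 - 70*d^2 - 96*d + 18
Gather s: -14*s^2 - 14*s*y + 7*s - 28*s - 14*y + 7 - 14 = -14*s^2 + s*(-14*y - 21) - 14*y - 7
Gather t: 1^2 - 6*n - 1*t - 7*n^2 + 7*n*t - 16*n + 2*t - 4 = -7*n^2 - 22*n + t*(7*n + 1) - 3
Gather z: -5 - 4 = -9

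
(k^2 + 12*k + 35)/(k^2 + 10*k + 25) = (k + 7)/(k + 5)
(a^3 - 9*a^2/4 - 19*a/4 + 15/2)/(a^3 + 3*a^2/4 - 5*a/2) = (a - 3)/a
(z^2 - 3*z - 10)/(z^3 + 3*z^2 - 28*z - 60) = 1/(z + 6)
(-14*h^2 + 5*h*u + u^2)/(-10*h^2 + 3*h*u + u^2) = (7*h + u)/(5*h + u)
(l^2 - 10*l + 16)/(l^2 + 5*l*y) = (l^2 - 10*l + 16)/(l*(l + 5*y))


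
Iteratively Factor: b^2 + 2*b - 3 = (b + 3)*(b - 1)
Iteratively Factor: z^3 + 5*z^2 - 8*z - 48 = (z + 4)*(z^2 + z - 12) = (z - 3)*(z + 4)*(z + 4)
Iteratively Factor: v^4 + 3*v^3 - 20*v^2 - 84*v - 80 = (v + 2)*(v^3 + v^2 - 22*v - 40) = (v + 2)*(v + 4)*(v^2 - 3*v - 10) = (v - 5)*(v + 2)*(v + 4)*(v + 2)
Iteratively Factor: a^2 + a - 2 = (a + 2)*(a - 1)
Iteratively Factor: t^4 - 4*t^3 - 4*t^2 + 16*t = (t)*(t^3 - 4*t^2 - 4*t + 16) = t*(t + 2)*(t^2 - 6*t + 8) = t*(t - 4)*(t + 2)*(t - 2)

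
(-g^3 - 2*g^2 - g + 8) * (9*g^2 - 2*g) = -9*g^5 - 16*g^4 - 5*g^3 + 74*g^2 - 16*g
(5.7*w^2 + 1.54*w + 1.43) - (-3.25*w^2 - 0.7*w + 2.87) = 8.95*w^2 + 2.24*w - 1.44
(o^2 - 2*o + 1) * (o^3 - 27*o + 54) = o^5 - 2*o^4 - 26*o^3 + 108*o^2 - 135*o + 54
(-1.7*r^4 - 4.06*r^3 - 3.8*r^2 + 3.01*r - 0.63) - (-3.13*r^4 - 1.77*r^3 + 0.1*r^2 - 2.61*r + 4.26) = 1.43*r^4 - 2.29*r^3 - 3.9*r^2 + 5.62*r - 4.89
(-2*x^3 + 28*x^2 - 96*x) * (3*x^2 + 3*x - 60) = -6*x^5 + 78*x^4 - 84*x^3 - 1968*x^2 + 5760*x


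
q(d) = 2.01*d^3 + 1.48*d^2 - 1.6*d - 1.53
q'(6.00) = 233.24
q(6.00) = 476.31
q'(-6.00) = 197.72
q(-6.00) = -372.81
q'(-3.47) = 60.74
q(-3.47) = -62.14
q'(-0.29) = -1.95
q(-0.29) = -0.99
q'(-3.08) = 46.49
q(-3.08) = -41.29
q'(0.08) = -1.32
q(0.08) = -1.65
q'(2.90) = 57.70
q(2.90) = 55.30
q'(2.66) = 48.94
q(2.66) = 42.52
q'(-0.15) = -1.91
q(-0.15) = -1.26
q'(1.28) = 12.07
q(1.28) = 3.06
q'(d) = 6.03*d^2 + 2.96*d - 1.6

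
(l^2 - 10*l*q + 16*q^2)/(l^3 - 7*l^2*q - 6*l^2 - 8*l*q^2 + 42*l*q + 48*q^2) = (l - 2*q)/(l^2 + l*q - 6*l - 6*q)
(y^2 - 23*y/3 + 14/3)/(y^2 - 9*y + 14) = (y - 2/3)/(y - 2)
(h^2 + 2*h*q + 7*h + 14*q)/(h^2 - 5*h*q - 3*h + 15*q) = (h^2 + 2*h*q + 7*h + 14*q)/(h^2 - 5*h*q - 3*h + 15*q)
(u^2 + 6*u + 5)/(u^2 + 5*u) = (u + 1)/u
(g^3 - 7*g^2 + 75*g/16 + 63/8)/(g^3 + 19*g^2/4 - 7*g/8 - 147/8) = (4*g^2 - 21*g - 18)/(2*(2*g^2 + 13*g + 21))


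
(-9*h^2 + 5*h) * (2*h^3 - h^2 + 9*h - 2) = -18*h^5 + 19*h^4 - 86*h^3 + 63*h^2 - 10*h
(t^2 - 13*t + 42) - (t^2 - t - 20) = 62 - 12*t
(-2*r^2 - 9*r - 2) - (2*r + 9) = -2*r^2 - 11*r - 11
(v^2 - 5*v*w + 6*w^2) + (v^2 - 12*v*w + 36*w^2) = 2*v^2 - 17*v*w + 42*w^2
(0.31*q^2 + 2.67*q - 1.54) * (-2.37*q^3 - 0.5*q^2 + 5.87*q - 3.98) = -0.7347*q^5 - 6.4829*q^4 + 4.1345*q^3 + 15.2091*q^2 - 19.6664*q + 6.1292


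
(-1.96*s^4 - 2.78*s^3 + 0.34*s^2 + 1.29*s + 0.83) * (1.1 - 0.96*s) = 1.8816*s^5 + 0.512799999999999*s^4 - 3.3844*s^3 - 0.8644*s^2 + 0.6222*s + 0.913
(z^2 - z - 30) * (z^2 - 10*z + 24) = z^4 - 11*z^3 + 4*z^2 + 276*z - 720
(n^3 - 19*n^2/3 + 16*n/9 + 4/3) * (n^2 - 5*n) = n^5 - 34*n^4/3 + 301*n^3/9 - 68*n^2/9 - 20*n/3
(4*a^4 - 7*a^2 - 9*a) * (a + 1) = 4*a^5 + 4*a^4 - 7*a^3 - 16*a^2 - 9*a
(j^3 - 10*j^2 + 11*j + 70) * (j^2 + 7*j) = j^5 - 3*j^4 - 59*j^3 + 147*j^2 + 490*j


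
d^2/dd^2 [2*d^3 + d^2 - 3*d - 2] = 12*d + 2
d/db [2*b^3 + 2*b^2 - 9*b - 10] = 6*b^2 + 4*b - 9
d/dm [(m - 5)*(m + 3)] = 2*m - 2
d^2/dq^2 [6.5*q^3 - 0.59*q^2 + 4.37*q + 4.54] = 39.0*q - 1.18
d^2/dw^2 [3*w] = 0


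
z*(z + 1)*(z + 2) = z^3 + 3*z^2 + 2*z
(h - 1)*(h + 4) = h^2 + 3*h - 4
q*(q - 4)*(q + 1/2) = q^3 - 7*q^2/2 - 2*q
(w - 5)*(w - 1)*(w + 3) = w^3 - 3*w^2 - 13*w + 15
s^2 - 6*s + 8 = (s - 4)*(s - 2)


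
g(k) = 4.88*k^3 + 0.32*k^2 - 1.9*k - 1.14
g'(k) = 14.64*k^2 + 0.64*k - 1.9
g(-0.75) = -1.59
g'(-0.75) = 5.86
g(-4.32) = -380.39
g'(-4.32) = 268.55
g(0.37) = -1.55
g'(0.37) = 0.34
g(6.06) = 1085.12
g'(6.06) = 539.61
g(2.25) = 51.79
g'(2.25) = 73.66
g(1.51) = 13.52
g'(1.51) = 32.45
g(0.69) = -0.70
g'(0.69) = 5.51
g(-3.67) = -231.08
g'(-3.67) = 192.94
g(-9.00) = -3515.64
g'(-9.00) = 1178.18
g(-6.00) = -1032.30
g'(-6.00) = 521.30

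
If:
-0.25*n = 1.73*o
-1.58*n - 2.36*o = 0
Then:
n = 0.00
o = 0.00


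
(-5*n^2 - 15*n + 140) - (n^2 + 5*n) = -6*n^2 - 20*n + 140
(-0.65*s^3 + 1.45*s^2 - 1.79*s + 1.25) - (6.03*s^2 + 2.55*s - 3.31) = -0.65*s^3 - 4.58*s^2 - 4.34*s + 4.56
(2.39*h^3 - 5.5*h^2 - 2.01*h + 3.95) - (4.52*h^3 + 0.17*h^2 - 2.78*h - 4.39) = -2.13*h^3 - 5.67*h^2 + 0.77*h + 8.34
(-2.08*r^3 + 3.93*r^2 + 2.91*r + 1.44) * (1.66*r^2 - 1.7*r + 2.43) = -3.4528*r^5 + 10.0598*r^4 - 6.9048*r^3 + 6.9933*r^2 + 4.6233*r + 3.4992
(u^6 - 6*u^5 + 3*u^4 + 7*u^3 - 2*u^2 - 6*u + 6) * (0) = 0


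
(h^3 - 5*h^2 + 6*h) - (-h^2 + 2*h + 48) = h^3 - 4*h^2 + 4*h - 48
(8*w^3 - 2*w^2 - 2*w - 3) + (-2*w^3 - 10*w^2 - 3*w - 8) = 6*w^3 - 12*w^2 - 5*w - 11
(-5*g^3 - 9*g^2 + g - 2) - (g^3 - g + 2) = -6*g^3 - 9*g^2 + 2*g - 4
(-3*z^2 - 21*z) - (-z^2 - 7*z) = -2*z^2 - 14*z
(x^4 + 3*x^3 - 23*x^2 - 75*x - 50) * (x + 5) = x^5 + 8*x^4 - 8*x^3 - 190*x^2 - 425*x - 250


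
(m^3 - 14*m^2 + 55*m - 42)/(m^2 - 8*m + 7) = m - 6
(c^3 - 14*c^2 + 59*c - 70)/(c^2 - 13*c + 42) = (c^2 - 7*c + 10)/(c - 6)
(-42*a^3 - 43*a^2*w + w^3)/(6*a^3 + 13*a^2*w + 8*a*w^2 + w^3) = (-7*a + w)/(a + w)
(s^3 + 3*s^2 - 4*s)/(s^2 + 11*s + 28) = s*(s - 1)/(s + 7)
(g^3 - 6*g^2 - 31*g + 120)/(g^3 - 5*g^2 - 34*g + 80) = (g - 3)/(g - 2)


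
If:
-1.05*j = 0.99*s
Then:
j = -0.942857142857143*s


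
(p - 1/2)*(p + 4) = p^2 + 7*p/2 - 2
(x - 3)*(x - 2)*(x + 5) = x^3 - 19*x + 30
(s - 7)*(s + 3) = s^2 - 4*s - 21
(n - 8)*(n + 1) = n^2 - 7*n - 8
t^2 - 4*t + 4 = (t - 2)^2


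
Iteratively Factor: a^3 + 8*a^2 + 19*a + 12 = (a + 3)*(a^2 + 5*a + 4) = (a + 3)*(a + 4)*(a + 1)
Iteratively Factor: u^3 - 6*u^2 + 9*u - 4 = (u - 1)*(u^2 - 5*u + 4) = (u - 4)*(u - 1)*(u - 1)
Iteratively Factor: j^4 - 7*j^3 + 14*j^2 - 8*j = (j - 2)*(j^3 - 5*j^2 + 4*j) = (j - 2)*(j - 1)*(j^2 - 4*j) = j*(j - 2)*(j - 1)*(j - 4)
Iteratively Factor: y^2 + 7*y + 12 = (y + 4)*(y + 3)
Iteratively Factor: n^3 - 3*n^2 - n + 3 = (n - 1)*(n^2 - 2*n - 3) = (n - 3)*(n - 1)*(n + 1)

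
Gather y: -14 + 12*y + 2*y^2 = 2*y^2 + 12*y - 14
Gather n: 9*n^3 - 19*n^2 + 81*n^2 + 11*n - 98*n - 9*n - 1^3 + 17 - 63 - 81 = 9*n^3 + 62*n^2 - 96*n - 128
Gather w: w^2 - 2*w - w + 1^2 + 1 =w^2 - 3*w + 2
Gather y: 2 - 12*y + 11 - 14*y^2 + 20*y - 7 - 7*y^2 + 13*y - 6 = -21*y^2 + 21*y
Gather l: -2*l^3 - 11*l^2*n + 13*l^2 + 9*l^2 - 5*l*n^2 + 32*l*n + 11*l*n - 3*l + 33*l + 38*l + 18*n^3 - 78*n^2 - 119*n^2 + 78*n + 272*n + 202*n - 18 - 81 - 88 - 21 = -2*l^3 + l^2*(22 - 11*n) + l*(-5*n^2 + 43*n + 68) + 18*n^3 - 197*n^2 + 552*n - 208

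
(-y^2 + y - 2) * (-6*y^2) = 6*y^4 - 6*y^3 + 12*y^2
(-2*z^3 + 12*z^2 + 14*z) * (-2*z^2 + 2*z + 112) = 4*z^5 - 28*z^4 - 228*z^3 + 1372*z^2 + 1568*z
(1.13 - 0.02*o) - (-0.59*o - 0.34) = 0.57*o + 1.47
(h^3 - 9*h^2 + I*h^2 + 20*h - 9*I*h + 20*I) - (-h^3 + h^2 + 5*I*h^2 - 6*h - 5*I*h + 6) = 2*h^3 - 10*h^2 - 4*I*h^2 + 26*h - 4*I*h - 6 + 20*I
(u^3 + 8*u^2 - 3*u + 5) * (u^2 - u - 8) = u^5 + 7*u^4 - 19*u^3 - 56*u^2 + 19*u - 40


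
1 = 1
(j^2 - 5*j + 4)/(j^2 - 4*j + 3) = (j - 4)/(j - 3)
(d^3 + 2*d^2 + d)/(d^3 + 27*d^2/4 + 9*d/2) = 4*(d^2 + 2*d + 1)/(4*d^2 + 27*d + 18)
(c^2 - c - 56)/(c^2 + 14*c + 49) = (c - 8)/(c + 7)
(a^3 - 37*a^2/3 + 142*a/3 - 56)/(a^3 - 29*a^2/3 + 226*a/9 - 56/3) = 3*(a - 4)/(3*a - 4)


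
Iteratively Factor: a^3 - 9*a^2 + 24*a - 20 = (a - 5)*(a^2 - 4*a + 4) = (a - 5)*(a - 2)*(a - 2)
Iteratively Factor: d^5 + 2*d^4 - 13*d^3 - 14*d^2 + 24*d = (d - 3)*(d^4 + 5*d^3 + 2*d^2 - 8*d) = d*(d - 3)*(d^3 + 5*d^2 + 2*d - 8) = d*(d - 3)*(d + 4)*(d^2 + d - 2) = d*(d - 3)*(d + 2)*(d + 4)*(d - 1)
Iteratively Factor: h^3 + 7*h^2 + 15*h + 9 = (h + 3)*(h^2 + 4*h + 3) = (h + 3)^2*(h + 1)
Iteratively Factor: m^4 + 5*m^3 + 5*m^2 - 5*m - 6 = (m + 1)*(m^3 + 4*m^2 + m - 6) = (m + 1)*(m + 2)*(m^2 + 2*m - 3) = (m - 1)*(m + 1)*(m + 2)*(m + 3)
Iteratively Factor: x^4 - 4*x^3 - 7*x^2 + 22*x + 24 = (x - 4)*(x^3 - 7*x - 6) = (x - 4)*(x + 1)*(x^2 - x - 6) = (x - 4)*(x + 1)*(x + 2)*(x - 3)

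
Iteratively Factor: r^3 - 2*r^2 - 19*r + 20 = (r + 4)*(r^2 - 6*r + 5) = (r - 1)*(r + 4)*(r - 5)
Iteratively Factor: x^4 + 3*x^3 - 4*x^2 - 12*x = (x - 2)*(x^3 + 5*x^2 + 6*x) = x*(x - 2)*(x^2 + 5*x + 6) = x*(x - 2)*(x + 3)*(x + 2)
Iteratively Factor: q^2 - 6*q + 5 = (q - 5)*(q - 1)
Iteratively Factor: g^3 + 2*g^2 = (g + 2)*(g^2) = g*(g + 2)*(g)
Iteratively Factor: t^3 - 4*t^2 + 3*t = (t - 3)*(t^2 - t) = t*(t - 3)*(t - 1)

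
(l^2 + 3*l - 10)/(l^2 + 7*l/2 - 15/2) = 2*(l - 2)/(2*l - 3)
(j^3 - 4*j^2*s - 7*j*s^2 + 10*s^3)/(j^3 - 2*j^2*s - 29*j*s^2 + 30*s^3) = (-j^2 + 3*j*s + 10*s^2)/(-j^2 + j*s + 30*s^2)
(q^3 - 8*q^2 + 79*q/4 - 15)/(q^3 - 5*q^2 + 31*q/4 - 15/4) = (q - 4)/(q - 1)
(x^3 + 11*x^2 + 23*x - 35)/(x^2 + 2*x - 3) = (x^2 + 12*x + 35)/(x + 3)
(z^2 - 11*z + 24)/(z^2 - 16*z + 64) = (z - 3)/(z - 8)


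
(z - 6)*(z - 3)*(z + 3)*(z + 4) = z^4 - 2*z^3 - 33*z^2 + 18*z + 216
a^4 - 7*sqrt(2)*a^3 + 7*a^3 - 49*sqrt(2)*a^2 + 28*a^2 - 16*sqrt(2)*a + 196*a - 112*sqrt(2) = (a + 7)*(a - 4*sqrt(2))*(a - 2*sqrt(2))*(a - sqrt(2))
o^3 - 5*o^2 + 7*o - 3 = (o - 3)*(o - 1)^2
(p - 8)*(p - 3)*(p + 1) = p^3 - 10*p^2 + 13*p + 24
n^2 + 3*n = n*(n + 3)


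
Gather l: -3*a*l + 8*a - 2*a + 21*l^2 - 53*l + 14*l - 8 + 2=6*a + 21*l^2 + l*(-3*a - 39) - 6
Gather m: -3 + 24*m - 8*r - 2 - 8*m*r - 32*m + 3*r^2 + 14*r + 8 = m*(-8*r - 8) + 3*r^2 + 6*r + 3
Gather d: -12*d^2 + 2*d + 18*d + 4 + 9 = -12*d^2 + 20*d + 13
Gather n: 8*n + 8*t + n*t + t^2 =n*(t + 8) + t^2 + 8*t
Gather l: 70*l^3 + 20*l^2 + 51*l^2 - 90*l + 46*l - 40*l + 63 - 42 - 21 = 70*l^3 + 71*l^2 - 84*l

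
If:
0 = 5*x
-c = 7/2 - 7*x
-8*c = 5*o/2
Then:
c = -7/2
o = 56/5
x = 0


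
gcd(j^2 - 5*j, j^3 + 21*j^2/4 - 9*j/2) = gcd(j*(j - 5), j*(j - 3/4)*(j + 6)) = j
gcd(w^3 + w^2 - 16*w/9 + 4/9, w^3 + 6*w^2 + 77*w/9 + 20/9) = 1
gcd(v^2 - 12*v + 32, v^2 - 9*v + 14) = 1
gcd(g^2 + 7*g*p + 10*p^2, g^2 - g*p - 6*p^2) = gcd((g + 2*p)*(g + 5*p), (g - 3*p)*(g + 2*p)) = g + 2*p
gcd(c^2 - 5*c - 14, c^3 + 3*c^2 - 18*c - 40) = c + 2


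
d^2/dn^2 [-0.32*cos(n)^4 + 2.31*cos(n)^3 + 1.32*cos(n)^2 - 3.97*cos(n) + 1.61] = 5.12*cos(n)^4 - 20.79*cos(n)^3 - 9.12*cos(n)^2 + 17.83*cos(n) + 2.64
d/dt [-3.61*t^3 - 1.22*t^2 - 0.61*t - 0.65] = -10.83*t^2 - 2.44*t - 0.61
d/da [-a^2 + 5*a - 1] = 5 - 2*a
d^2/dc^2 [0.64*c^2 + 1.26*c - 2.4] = 1.28000000000000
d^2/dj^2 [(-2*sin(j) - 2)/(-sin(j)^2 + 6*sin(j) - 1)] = 2*(-sin(j)^5 - 10*sin(j)^4 + 26*sin(j)^3 - 32*sin(j)^2 - 49*sin(j) + 82)/(sin(j)^2 - 6*sin(j) + 1)^3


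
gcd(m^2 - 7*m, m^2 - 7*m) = m^2 - 7*m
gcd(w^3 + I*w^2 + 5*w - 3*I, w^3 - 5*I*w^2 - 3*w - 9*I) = 1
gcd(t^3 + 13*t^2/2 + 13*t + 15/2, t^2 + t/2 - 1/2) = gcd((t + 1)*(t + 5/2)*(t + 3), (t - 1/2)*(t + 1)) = t + 1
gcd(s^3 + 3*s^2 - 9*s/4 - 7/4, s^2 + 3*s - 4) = s - 1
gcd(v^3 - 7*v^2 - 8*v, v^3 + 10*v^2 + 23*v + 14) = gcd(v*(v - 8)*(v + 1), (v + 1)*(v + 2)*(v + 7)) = v + 1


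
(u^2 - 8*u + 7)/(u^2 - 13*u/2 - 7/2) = 2*(u - 1)/(2*u + 1)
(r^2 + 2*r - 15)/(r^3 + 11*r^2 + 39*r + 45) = (r - 3)/(r^2 + 6*r + 9)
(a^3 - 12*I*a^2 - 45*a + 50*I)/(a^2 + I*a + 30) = (a^2 - 7*I*a - 10)/(a + 6*I)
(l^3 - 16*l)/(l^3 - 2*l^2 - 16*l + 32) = l/(l - 2)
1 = 1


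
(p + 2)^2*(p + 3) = p^3 + 7*p^2 + 16*p + 12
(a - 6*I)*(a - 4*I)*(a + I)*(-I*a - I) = -I*a^4 - 9*a^3 - I*a^3 - 9*a^2 + 14*I*a^2 - 24*a + 14*I*a - 24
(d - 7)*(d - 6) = d^2 - 13*d + 42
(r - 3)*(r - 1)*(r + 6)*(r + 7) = r^4 + 9*r^3 - 7*r^2 - 129*r + 126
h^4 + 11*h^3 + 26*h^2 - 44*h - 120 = (h - 2)*(h + 2)*(h + 5)*(h + 6)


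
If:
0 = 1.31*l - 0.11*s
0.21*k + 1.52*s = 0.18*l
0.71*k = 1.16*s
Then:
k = 0.00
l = 0.00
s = 0.00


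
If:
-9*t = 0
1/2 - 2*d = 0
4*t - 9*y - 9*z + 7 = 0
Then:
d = 1/4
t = 0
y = 7/9 - z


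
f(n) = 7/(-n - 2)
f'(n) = 7/(-n - 2)^2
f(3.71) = -1.23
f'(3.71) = 0.21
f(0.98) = -2.35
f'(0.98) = 0.79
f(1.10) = -2.26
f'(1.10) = 0.73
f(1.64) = -1.92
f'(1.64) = 0.53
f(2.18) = -1.67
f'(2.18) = 0.40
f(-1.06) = -7.45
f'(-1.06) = 7.92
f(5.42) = -0.94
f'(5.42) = 0.13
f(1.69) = -1.90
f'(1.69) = 0.51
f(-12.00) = 0.70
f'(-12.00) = 0.07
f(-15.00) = 0.54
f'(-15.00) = 0.04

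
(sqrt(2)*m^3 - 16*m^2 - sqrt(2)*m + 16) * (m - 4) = sqrt(2)*m^4 - 16*m^3 - 4*sqrt(2)*m^3 - sqrt(2)*m^2 + 64*m^2 + 4*sqrt(2)*m + 16*m - 64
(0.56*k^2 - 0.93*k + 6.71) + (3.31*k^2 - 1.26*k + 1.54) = 3.87*k^2 - 2.19*k + 8.25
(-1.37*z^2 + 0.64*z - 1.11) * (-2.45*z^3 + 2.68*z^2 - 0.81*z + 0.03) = 3.3565*z^5 - 5.2396*z^4 + 5.5444*z^3 - 3.5343*z^2 + 0.9183*z - 0.0333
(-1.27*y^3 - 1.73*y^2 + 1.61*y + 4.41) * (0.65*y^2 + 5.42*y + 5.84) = -0.8255*y^5 - 8.0079*y^4 - 15.7469*y^3 + 1.4895*y^2 + 33.3046*y + 25.7544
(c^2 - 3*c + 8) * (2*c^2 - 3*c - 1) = 2*c^4 - 9*c^3 + 24*c^2 - 21*c - 8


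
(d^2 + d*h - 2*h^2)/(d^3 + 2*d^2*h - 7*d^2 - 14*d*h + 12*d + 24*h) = (d - h)/(d^2 - 7*d + 12)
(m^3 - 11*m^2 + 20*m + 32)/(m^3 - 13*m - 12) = (m - 8)/(m + 3)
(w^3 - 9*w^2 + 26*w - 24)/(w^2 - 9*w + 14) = (w^2 - 7*w + 12)/(w - 7)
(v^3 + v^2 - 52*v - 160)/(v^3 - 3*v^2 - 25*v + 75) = (v^2 - 4*v - 32)/(v^2 - 8*v + 15)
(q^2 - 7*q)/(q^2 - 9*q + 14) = q/(q - 2)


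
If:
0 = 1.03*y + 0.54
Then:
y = -0.52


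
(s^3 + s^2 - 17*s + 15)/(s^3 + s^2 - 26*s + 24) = (s^2 + 2*s - 15)/(s^2 + 2*s - 24)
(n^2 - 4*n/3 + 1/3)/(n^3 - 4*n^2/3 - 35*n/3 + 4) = (n - 1)/(n^2 - n - 12)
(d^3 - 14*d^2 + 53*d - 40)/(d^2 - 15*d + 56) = (d^2 - 6*d + 5)/(d - 7)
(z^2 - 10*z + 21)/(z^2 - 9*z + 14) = (z - 3)/(z - 2)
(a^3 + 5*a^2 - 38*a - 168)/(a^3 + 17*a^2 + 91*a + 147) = (a^2 - 2*a - 24)/(a^2 + 10*a + 21)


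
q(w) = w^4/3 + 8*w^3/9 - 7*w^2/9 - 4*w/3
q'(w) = 4*w^3/3 + 8*w^2/3 - 14*w/9 - 4/3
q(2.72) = 26.75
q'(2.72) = 41.00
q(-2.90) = -0.78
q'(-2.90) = -6.91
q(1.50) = 0.94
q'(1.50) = 6.83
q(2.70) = 25.94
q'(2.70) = 40.15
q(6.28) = 699.57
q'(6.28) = 424.30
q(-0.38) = 0.35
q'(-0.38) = -0.43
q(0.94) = -0.94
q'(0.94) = 0.67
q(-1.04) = -0.06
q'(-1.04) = 1.67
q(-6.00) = 220.00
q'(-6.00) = -184.00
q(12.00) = 8320.00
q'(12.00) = 2668.00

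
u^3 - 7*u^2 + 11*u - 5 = (u - 5)*(u - 1)^2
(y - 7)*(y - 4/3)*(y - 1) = y^3 - 28*y^2/3 + 53*y/3 - 28/3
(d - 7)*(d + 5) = d^2 - 2*d - 35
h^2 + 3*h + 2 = (h + 1)*(h + 2)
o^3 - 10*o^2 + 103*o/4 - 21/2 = (o - 6)*(o - 7/2)*(o - 1/2)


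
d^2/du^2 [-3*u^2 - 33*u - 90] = -6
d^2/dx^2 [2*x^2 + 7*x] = 4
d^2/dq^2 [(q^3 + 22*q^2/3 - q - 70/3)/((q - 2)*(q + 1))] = 8*(7*q^3 - 15*q^2 + 57*q - 29)/(3*(q^6 - 3*q^5 - 3*q^4 + 11*q^3 + 6*q^2 - 12*q - 8))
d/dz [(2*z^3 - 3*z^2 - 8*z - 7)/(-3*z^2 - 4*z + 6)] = 2*(-3*z^4 - 8*z^3 + 12*z^2 - 39*z - 38)/(9*z^4 + 24*z^3 - 20*z^2 - 48*z + 36)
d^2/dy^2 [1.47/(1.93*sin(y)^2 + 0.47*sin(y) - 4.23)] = (-21.902412*sin(y)^4 - 4.000311*sin(y)^3 - 15.474837*sin(y)^2 + 5.078115*sin(y) + 24.651312)/(1.93*sin(y)^2 + 0.47*sin(y) - 4.23)^3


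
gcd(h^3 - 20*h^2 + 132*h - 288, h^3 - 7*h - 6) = 1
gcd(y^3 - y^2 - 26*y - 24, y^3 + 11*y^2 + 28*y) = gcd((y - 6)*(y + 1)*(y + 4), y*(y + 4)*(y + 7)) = y + 4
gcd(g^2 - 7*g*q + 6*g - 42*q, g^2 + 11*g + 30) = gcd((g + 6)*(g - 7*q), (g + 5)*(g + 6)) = g + 6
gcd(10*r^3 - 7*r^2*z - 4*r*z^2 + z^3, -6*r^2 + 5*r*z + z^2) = -r + z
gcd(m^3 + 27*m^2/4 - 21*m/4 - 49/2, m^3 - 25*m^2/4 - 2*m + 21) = m^2 - m/4 - 7/2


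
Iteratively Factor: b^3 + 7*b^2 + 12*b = (b)*(b^2 + 7*b + 12) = b*(b + 4)*(b + 3)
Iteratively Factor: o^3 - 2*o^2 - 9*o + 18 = (o - 3)*(o^2 + o - 6) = (o - 3)*(o - 2)*(o + 3)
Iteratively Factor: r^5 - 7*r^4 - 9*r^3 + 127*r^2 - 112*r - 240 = (r - 5)*(r^4 - 2*r^3 - 19*r^2 + 32*r + 48) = (r - 5)*(r + 1)*(r^3 - 3*r^2 - 16*r + 48) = (r - 5)*(r + 1)*(r + 4)*(r^2 - 7*r + 12) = (r - 5)*(r - 4)*(r + 1)*(r + 4)*(r - 3)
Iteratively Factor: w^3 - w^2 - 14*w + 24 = (w - 2)*(w^2 + w - 12) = (w - 3)*(w - 2)*(w + 4)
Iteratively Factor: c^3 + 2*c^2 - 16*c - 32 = (c + 2)*(c^2 - 16) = (c - 4)*(c + 2)*(c + 4)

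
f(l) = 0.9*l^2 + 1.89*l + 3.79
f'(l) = 1.8*l + 1.89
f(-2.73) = 5.34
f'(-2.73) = -3.02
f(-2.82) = 5.62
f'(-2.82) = -3.19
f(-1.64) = 3.11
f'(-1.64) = -1.06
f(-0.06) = 3.68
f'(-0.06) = 1.78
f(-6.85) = 33.07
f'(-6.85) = -10.44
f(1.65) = 9.36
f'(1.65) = 4.86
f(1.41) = 8.24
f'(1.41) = 4.43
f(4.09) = 26.58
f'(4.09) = 9.25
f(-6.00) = 24.85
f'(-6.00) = -8.91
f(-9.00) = 59.68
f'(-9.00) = -14.31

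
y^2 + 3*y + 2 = (y + 1)*(y + 2)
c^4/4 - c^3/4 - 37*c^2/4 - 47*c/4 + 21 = (c/4 + 1)*(c - 7)*(c - 1)*(c + 3)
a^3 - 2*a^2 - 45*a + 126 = (a - 6)*(a - 3)*(a + 7)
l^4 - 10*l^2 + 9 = (l - 3)*(l - 1)*(l + 1)*(l + 3)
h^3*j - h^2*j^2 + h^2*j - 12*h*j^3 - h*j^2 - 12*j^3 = (h - 4*j)*(h + 3*j)*(h*j + j)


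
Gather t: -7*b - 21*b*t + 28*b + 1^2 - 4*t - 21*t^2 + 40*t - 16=21*b - 21*t^2 + t*(36 - 21*b) - 15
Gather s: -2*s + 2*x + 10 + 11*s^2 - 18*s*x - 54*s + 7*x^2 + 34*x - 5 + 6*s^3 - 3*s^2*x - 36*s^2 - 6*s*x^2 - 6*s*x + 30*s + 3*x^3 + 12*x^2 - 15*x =6*s^3 + s^2*(-3*x - 25) + s*(-6*x^2 - 24*x - 26) + 3*x^3 + 19*x^2 + 21*x + 5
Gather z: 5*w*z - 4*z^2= 5*w*z - 4*z^2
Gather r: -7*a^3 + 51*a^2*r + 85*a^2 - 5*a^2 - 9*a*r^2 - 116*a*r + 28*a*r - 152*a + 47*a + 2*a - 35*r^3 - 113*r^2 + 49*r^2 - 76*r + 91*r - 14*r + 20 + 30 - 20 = -7*a^3 + 80*a^2 - 103*a - 35*r^3 + r^2*(-9*a - 64) + r*(51*a^2 - 88*a + 1) + 30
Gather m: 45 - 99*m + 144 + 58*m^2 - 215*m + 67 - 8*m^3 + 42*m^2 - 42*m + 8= -8*m^3 + 100*m^2 - 356*m + 264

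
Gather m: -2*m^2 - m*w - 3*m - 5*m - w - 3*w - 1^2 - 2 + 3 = -2*m^2 + m*(-w - 8) - 4*w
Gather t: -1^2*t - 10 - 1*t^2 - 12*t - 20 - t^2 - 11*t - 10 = -2*t^2 - 24*t - 40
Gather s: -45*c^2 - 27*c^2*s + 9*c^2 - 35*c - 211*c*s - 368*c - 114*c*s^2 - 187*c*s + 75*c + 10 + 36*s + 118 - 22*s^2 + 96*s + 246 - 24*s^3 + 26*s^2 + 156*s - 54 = -36*c^2 - 328*c - 24*s^3 + s^2*(4 - 114*c) + s*(-27*c^2 - 398*c + 288) + 320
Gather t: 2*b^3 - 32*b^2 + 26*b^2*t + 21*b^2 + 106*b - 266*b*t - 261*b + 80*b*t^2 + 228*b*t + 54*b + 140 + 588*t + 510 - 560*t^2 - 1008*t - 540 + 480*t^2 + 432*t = 2*b^3 - 11*b^2 - 101*b + t^2*(80*b - 80) + t*(26*b^2 - 38*b + 12) + 110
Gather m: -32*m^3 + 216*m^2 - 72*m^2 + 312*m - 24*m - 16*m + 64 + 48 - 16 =-32*m^3 + 144*m^2 + 272*m + 96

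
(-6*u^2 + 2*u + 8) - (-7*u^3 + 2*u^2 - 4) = 7*u^3 - 8*u^2 + 2*u + 12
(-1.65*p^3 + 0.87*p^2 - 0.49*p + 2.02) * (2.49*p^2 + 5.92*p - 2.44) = -4.1085*p^5 - 7.6017*p^4 + 7.9563*p^3 + 0.00620000000000109*p^2 + 13.154*p - 4.9288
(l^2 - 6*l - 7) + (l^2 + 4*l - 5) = 2*l^2 - 2*l - 12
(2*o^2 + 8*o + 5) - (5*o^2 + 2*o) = -3*o^2 + 6*o + 5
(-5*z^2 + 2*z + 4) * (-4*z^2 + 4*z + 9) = 20*z^4 - 28*z^3 - 53*z^2 + 34*z + 36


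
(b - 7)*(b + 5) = b^2 - 2*b - 35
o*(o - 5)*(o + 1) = o^3 - 4*o^2 - 5*o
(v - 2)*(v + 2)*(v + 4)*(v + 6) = v^4 + 10*v^3 + 20*v^2 - 40*v - 96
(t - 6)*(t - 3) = t^2 - 9*t + 18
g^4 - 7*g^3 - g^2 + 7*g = g*(g - 7)*(g - 1)*(g + 1)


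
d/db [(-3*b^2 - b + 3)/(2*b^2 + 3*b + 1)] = (-7*b^2 - 18*b - 10)/(4*b^4 + 12*b^3 + 13*b^2 + 6*b + 1)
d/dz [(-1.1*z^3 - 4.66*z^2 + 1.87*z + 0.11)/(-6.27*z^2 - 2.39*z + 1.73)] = (6.897*z^4 + 5.25800000000001*z^3 + 17.1533*z^2 - 14.7442*z + 3.498)/(39.3129*z^4 + 29.9706*z^3 - 15.9821*z^2 - 8.2694*z + 2.9929)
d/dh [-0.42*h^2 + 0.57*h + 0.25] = 0.57 - 0.84*h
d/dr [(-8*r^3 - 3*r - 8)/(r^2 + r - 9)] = (-8*r^4 - 16*r^3 + 219*r^2 + 16*r + 35)/(r^4 + 2*r^3 - 17*r^2 - 18*r + 81)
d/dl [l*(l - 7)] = 2*l - 7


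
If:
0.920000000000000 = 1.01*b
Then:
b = 0.91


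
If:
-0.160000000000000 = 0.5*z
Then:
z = -0.32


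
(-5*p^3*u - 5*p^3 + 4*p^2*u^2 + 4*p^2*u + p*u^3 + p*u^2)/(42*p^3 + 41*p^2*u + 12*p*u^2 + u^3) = p*(-5*p^2*u - 5*p^2 + 4*p*u^2 + 4*p*u + u^3 + u^2)/(42*p^3 + 41*p^2*u + 12*p*u^2 + u^3)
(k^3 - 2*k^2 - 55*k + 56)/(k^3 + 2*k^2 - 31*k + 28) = (k - 8)/(k - 4)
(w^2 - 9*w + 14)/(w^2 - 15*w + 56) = (w - 2)/(w - 8)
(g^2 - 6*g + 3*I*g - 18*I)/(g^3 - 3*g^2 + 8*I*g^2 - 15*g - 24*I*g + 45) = (g - 6)/(g^2 + g*(-3 + 5*I) - 15*I)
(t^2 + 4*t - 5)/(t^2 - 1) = (t + 5)/(t + 1)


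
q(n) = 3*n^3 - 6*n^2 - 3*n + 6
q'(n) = 9*n^2 - 12*n - 3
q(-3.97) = -264.37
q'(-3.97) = 186.49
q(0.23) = 5.03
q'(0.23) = -5.28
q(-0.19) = 6.33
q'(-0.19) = -0.40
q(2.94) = 21.55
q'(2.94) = 39.51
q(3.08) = 27.50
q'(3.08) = 45.42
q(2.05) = 0.48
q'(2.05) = 10.22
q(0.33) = 4.46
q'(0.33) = -5.98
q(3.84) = 75.88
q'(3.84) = 83.63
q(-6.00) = -840.00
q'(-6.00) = 393.00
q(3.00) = 24.00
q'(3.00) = 42.00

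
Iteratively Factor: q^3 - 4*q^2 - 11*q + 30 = (q - 5)*(q^2 + q - 6) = (q - 5)*(q + 3)*(q - 2)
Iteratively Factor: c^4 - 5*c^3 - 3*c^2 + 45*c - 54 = (c + 3)*(c^3 - 8*c^2 + 21*c - 18) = (c - 3)*(c + 3)*(c^2 - 5*c + 6) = (c - 3)^2*(c + 3)*(c - 2)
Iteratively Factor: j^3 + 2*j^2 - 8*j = (j + 4)*(j^2 - 2*j) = (j - 2)*(j + 4)*(j)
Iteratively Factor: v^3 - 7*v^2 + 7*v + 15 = (v + 1)*(v^2 - 8*v + 15) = (v - 5)*(v + 1)*(v - 3)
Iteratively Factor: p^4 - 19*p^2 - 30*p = (p + 3)*(p^3 - 3*p^2 - 10*p) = (p + 2)*(p + 3)*(p^2 - 5*p) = p*(p + 2)*(p + 3)*(p - 5)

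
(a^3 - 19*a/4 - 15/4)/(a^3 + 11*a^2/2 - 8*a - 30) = (2*a^2 + 5*a + 3)/(2*(a^2 + 8*a + 12))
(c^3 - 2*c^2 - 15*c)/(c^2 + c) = (c^2 - 2*c - 15)/(c + 1)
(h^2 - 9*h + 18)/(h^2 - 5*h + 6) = (h - 6)/(h - 2)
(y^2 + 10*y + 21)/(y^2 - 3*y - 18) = (y + 7)/(y - 6)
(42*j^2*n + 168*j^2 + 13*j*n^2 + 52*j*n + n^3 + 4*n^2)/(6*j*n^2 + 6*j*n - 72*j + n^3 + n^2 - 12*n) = (7*j + n)/(n - 3)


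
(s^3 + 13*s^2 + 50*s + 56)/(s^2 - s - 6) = (s^2 + 11*s + 28)/(s - 3)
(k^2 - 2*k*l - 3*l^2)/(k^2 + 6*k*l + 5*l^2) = (k - 3*l)/(k + 5*l)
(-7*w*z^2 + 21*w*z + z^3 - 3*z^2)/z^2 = -7*w + 21*w/z + z - 3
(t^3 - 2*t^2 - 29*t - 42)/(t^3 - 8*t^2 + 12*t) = (t^3 - 2*t^2 - 29*t - 42)/(t*(t^2 - 8*t + 12))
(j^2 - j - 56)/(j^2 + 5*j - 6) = (j^2 - j - 56)/(j^2 + 5*j - 6)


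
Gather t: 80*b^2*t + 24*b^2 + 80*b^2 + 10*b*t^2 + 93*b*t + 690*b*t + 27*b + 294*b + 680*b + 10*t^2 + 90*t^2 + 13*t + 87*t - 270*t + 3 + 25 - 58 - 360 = 104*b^2 + 1001*b + t^2*(10*b + 100) + t*(80*b^2 + 783*b - 170) - 390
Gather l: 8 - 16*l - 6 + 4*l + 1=3 - 12*l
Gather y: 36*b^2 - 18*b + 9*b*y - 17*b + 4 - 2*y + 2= 36*b^2 - 35*b + y*(9*b - 2) + 6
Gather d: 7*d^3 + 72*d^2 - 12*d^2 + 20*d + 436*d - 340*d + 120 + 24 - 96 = 7*d^3 + 60*d^2 + 116*d + 48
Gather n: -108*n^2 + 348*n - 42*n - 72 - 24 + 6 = -108*n^2 + 306*n - 90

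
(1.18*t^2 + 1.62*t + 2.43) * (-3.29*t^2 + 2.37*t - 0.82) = -3.8822*t^4 - 2.5332*t^3 - 5.1229*t^2 + 4.4307*t - 1.9926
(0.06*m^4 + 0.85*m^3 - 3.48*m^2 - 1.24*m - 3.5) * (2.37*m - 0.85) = 0.1422*m^5 + 1.9635*m^4 - 8.9701*m^3 + 0.0191999999999997*m^2 - 7.241*m + 2.975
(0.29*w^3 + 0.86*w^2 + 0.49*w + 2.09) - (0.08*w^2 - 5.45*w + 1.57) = 0.29*w^3 + 0.78*w^2 + 5.94*w + 0.52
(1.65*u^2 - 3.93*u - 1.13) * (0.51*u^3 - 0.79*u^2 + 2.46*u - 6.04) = 0.8415*u^5 - 3.3078*u^4 + 6.5874*u^3 - 18.7411*u^2 + 20.9574*u + 6.8252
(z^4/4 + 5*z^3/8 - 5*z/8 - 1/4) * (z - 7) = z^5/4 - 9*z^4/8 - 35*z^3/8 - 5*z^2/8 + 33*z/8 + 7/4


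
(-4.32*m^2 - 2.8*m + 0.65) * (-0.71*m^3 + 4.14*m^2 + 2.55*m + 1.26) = 3.0672*m^5 - 15.8968*m^4 - 23.0695*m^3 - 9.8922*m^2 - 1.8705*m + 0.819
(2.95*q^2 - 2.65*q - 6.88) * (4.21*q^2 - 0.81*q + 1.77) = 12.4195*q^4 - 13.546*q^3 - 21.5968*q^2 + 0.8823*q - 12.1776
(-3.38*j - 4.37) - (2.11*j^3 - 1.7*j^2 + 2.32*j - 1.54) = -2.11*j^3 + 1.7*j^2 - 5.7*j - 2.83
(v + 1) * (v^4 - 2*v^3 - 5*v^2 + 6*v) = v^5 - v^4 - 7*v^3 + v^2 + 6*v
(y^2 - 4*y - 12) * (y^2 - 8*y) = y^4 - 12*y^3 + 20*y^2 + 96*y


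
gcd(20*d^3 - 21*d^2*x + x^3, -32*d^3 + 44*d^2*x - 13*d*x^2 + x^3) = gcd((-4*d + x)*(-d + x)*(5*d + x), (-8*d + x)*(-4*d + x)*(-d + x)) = 4*d^2 - 5*d*x + x^2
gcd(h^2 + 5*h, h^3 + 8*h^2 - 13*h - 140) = h + 5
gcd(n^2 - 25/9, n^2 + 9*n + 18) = 1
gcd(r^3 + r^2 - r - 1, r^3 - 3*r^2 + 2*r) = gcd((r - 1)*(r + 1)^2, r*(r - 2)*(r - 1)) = r - 1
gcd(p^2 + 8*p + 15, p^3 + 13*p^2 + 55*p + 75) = p^2 + 8*p + 15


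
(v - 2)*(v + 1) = v^2 - v - 2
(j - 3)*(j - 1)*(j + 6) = j^3 + 2*j^2 - 21*j + 18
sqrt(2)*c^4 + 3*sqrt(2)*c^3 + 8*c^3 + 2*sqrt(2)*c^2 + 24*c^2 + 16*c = c*(c + 2)*(c + 4*sqrt(2))*(sqrt(2)*c + sqrt(2))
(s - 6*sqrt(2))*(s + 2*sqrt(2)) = s^2 - 4*sqrt(2)*s - 24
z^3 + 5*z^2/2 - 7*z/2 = z*(z - 1)*(z + 7/2)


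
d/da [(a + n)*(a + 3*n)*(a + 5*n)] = 3*a^2 + 18*a*n + 23*n^2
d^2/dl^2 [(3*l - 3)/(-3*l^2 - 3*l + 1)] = 54*(l*(3*l^2 + 3*l - 1) - (l - 1)*(2*l + 1)^2)/(3*l^2 + 3*l - 1)^3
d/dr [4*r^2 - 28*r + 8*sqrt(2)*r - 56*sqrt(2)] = 8*r - 28 + 8*sqrt(2)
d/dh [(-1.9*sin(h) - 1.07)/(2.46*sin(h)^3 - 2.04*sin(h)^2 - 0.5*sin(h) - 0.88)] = (9.348*sin(h)^3 + 4.0206*sin(h)^2 - 4.3656*sin(h) + 1.137)*cos(h)/(6.0516*sin(h)^6 - 10.0368*sin(h)^5 + 1.7016*sin(h)^4 - 2.2896*sin(h)^3 + 3.8404*sin(h)^2 + 0.88*sin(h) + 0.7744)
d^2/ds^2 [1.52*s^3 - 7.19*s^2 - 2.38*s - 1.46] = 9.12*s - 14.38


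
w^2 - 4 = (w - 2)*(w + 2)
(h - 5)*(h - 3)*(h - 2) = h^3 - 10*h^2 + 31*h - 30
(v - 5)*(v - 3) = v^2 - 8*v + 15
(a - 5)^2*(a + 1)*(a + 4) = a^4 - 5*a^3 - 21*a^2 + 85*a + 100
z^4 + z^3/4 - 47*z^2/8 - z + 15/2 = (z - 2)*(z - 5/4)*(z + 3/2)*(z + 2)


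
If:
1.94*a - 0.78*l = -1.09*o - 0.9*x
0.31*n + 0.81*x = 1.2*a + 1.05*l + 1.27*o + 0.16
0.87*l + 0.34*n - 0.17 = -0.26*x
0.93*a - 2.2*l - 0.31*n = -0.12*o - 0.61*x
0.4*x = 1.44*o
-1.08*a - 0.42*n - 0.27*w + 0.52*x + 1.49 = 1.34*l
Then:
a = 0.56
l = -0.51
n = 2.75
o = -0.34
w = -0.81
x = -1.23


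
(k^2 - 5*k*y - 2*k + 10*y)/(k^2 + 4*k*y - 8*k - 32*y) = (k^2 - 5*k*y - 2*k + 10*y)/(k^2 + 4*k*y - 8*k - 32*y)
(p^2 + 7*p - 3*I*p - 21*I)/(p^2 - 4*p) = (p^2 + p*(7 - 3*I) - 21*I)/(p*(p - 4))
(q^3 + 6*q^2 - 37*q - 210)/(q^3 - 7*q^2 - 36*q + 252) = (q^2 + 12*q + 35)/(q^2 - q - 42)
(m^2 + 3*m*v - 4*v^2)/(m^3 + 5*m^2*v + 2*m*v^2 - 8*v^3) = 1/(m + 2*v)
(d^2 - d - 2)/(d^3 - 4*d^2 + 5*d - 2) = (d + 1)/(d^2 - 2*d + 1)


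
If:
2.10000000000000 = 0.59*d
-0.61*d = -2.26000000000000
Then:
No Solution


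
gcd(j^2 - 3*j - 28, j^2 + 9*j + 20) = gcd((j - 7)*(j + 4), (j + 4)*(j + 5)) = j + 4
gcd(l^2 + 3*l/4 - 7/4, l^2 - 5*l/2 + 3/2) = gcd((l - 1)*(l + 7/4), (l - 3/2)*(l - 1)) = l - 1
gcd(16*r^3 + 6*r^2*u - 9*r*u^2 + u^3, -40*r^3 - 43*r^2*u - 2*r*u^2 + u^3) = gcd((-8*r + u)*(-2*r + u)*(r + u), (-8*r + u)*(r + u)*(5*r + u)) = 8*r^2 + 7*r*u - u^2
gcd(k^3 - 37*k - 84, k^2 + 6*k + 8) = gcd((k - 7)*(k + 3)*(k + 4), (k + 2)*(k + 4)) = k + 4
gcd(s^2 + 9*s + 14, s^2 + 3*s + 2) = s + 2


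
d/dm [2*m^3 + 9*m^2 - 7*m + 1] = 6*m^2 + 18*m - 7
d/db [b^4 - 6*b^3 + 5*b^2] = 2*b*(2*b^2 - 9*b + 5)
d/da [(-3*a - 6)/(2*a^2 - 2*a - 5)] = 3*(2*a^2 + 8*a + 1)/(4*a^4 - 8*a^3 - 16*a^2 + 20*a + 25)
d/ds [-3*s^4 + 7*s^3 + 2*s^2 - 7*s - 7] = -12*s^3 + 21*s^2 + 4*s - 7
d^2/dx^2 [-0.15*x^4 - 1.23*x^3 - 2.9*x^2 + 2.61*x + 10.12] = -1.8*x^2 - 7.38*x - 5.8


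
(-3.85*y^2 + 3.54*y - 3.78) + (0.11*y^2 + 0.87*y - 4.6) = -3.74*y^2 + 4.41*y - 8.38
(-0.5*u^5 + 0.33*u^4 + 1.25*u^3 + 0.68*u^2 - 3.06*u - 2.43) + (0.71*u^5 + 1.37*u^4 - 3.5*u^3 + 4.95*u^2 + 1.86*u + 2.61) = 0.21*u^5 + 1.7*u^4 - 2.25*u^3 + 5.63*u^2 - 1.2*u + 0.18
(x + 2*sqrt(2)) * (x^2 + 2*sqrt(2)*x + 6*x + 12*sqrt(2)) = x^3 + 4*sqrt(2)*x^2 + 6*x^2 + 8*x + 24*sqrt(2)*x + 48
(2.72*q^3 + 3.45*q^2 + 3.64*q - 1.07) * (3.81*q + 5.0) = 10.3632*q^4 + 26.7445*q^3 + 31.1184*q^2 + 14.1233*q - 5.35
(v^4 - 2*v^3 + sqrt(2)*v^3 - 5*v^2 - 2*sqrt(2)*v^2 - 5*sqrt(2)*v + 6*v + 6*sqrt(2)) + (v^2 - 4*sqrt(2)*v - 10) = v^4 - 2*v^3 + sqrt(2)*v^3 - 4*v^2 - 2*sqrt(2)*v^2 - 9*sqrt(2)*v + 6*v - 10 + 6*sqrt(2)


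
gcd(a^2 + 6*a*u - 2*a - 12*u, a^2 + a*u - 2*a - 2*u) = a - 2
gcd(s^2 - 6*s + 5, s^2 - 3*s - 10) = s - 5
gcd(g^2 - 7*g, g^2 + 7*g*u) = g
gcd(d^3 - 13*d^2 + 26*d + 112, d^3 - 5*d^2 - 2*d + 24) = d + 2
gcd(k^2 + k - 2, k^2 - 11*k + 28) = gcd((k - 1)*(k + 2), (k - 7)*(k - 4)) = 1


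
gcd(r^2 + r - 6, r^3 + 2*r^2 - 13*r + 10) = r - 2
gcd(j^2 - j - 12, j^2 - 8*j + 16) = j - 4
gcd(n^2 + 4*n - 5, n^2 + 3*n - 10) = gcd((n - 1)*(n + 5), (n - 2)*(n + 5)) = n + 5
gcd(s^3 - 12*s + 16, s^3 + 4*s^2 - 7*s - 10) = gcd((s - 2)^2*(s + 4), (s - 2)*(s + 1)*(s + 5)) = s - 2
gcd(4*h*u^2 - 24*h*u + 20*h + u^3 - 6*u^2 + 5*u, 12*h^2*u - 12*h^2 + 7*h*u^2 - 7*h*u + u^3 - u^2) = 4*h*u - 4*h + u^2 - u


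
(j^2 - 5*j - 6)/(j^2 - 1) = (j - 6)/(j - 1)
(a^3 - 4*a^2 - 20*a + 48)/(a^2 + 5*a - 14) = (a^2 - 2*a - 24)/(a + 7)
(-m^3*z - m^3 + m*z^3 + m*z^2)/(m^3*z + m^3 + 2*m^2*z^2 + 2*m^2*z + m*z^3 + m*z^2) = (-m + z)/(m + z)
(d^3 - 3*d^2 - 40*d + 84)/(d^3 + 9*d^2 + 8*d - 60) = (d - 7)/(d + 5)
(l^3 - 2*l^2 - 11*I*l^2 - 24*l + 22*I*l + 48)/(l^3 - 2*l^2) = 1 - 11*I/l - 24/l^2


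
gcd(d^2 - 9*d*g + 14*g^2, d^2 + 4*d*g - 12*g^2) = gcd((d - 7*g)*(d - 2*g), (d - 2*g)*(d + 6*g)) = d - 2*g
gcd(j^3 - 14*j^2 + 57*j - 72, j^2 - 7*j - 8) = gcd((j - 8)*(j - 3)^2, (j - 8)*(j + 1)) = j - 8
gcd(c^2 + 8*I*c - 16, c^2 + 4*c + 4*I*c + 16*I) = c + 4*I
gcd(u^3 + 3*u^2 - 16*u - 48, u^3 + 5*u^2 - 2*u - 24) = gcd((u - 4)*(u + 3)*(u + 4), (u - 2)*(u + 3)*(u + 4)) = u^2 + 7*u + 12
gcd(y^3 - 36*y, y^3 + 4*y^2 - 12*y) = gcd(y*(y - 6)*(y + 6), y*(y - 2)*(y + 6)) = y^2 + 6*y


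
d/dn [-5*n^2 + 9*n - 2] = 9 - 10*n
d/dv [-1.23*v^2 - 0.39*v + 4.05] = -2.46*v - 0.39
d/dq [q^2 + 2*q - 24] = 2*q + 2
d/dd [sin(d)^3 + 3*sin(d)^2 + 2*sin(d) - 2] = (3*sin(d)^2 + 6*sin(d) + 2)*cos(d)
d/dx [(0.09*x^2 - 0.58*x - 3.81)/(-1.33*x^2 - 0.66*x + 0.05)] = (-0.8308*x^2 - 10.1256*x - 2.5436)/(1.7689*x^4 + 1.7556*x^3 + 0.3026*x^2 - 0.066*x + 0.0025)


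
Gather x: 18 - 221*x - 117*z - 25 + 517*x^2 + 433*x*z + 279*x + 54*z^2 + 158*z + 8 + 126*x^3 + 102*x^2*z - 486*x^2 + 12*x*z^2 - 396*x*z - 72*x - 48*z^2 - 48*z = 126*x^3 + x^2*(102*z + 31) + x*(12*z^2 + 37*z - 14) + 6*z^2 - 7*z + 1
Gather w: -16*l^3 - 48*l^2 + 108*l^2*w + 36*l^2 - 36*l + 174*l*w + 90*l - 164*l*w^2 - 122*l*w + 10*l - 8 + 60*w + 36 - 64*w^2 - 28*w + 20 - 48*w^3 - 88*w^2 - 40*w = -16*l^3 - 12*l^2 + 64*l - 48*w^3 + w^2*(-164*l - 152) + w*(108*l^2 + 52*l - 8) + 48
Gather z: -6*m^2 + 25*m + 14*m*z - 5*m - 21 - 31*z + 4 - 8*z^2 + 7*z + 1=-6*m^2 + 20*m - 8*z^2 + z*(14*m - 24) - 16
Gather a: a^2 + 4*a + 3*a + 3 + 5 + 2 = a^2 + 7*a + 10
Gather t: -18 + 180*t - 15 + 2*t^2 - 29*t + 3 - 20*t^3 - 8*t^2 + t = -20*t^3 - 6*t^2 + 152*t - 30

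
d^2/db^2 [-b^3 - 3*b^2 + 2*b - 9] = -6*b - 6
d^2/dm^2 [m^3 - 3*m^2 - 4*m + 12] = 6*m - 6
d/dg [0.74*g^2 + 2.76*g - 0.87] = 1.48*g + 2.76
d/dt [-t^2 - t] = -2*t - 1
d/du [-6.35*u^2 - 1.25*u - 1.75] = -12.7*u - 1.25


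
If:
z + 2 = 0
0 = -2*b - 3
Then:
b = -3/2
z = -2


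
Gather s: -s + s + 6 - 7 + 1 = 0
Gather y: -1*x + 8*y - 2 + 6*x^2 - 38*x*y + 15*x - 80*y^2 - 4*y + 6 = 6*x^2 + 14*x - 80*y^2 + y*(4 - 38*x) + 4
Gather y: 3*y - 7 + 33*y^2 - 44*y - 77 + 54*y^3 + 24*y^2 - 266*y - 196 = 54*y^3 + 57*y^2 - 307*y - 280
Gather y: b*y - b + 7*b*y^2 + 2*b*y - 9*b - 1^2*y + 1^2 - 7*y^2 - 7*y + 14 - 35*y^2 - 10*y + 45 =-10*b + y^2*(7*b - 42) + y*(3*b - 18) + 60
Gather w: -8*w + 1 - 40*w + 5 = 6 - 48*w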